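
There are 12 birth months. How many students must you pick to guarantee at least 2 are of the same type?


Pigeonhole: to guarantee k in one of n categories, need (k-1)×n + 1.
k = 2, n = 12
Minimum = (2-1) × 12 + 1 = 1 × 12 + 1

13


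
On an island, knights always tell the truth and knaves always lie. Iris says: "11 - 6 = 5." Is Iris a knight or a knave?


Statement: "11 - 6 = 5."
Actual: 11 - 6 = 5
Claimed: 5
Statement is TRUE → Iris tells the truth → Knight

Knight


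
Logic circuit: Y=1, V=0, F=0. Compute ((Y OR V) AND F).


Y OR V = 1|0 = 1
1 AND 0 = 0

0


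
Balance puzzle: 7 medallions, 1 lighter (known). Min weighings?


Each weighing has 3 outcomes (left heavy / balance / right heavy), so k weighings distinguish at most 3^k cases; splitting into three near-equal groups achieves this.
Need 3^k ≥ 7: 3^1 = 3 < 7 ≤ 3^2 = 9
k = ⌈log₃(7)⌉ = 2

2


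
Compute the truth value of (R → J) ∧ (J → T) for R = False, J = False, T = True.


R = False, J = False, T = True
Step 1: R → J is false only when R=True and J=False. Result: True
Step 2: J → T is false only when J=True and T=False. Result: True
Step 3: True ∧ True = True

True


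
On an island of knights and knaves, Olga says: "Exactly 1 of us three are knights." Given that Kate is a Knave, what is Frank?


Olga claims exactly 1 knights among Olga, Kate, Frank.
Given: Kate is a Knave.

Case 1: Olga is a Knight (tells truth)
  Then exactly 1 of the three are knights.
  Counting Olga, Kate: 1 knight(s) so far. Need 0 more → Frank = Knave.
Case 2: Olga is a Knave (lies)
  Then the count is NOT 1.
  If Frank = Knight, count = 1 = 1 → claim would be true, contradicts lie.
  If Frank = Knave, count = 0 ≠ 1 → lie confirmed ✓

Frank is a Knave.

Knave


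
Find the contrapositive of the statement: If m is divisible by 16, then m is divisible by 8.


Original: If m is divisible by 16, then m is divisible by 8
Contrapositive: If ¬Q, then ¬P
Negate Q: not (m is divisible by 8)
Negate P: not (m is divisible by 16)

If not (m is divisible by 8), then not (m is divisible by 16).


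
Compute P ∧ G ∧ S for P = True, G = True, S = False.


P = True, G = True, S = False
Step 1: P ∧ G = True AND True = True
Step 2: (True) ∧ S = (True) AND False = False
AND is true only when ALL operands are true.

False


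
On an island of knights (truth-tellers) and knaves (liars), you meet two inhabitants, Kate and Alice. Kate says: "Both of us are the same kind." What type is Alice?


Kate says: "Both of us are the same kind."
Case 1: Kate is a Knight (truth-teller)
  Statement is true → they ARE the same → Alice is also a Knight
Case 2: Kate is a Knave (liar)
  Statement is false → they are NOT the same → Alice is a Knight
In both cases, Alice is a Knight.

Knight


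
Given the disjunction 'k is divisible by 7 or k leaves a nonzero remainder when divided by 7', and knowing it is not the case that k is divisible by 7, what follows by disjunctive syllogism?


Disjunctive syllogism: P ∨ Q, ¬P ⊢ Q
Disjunction: k is divisible by 7 ∨ k leaves a nonzero remainder when divided by 7
We know it is not the case that k is divisible by 7.
By disjunctive syllogism, the other disjunct must be true.

k leaves a nonzero remainder when divided by 7


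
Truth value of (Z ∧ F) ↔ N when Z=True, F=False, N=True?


Z = True, F = False, N = True
Expression: (Z ∧ F) ↔ N
Step 1: Z ∧ F = True AND False = False
Step 2: (False) ↔ N = (False iff True) = False

False


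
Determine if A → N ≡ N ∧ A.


Expression 1: A → N
Expression 2: N ∧ A
Truth table (A N | Expr1 Expr2):
  T T |   T     T
  T F |   F     F
  F T |   T     F   ← differ
  F F |   T     F   ← differ
Counterexample: A=F, N=T gives Expr1 = T but Expr2 = F, so the expressions are NOT logically equivalent.

No


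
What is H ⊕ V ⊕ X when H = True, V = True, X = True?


H = True, V = True, X = True
Step 1: H ⊕ V = True XOR True = False
Step 2: False ⊕ X = False XOR True = True
XOR is true when an odd number of operands are true.

True


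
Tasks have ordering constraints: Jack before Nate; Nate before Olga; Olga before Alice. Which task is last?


Constraints: Jack before Nate; Nate before Olga; Olga before Alice
The last task can have nothing scheduled after it, so it must never appear on the left of a 'before'.
Tasks appearing before some other task: Jack, Nate, Olga.
The only task not in that list is Alice → it is last.

Alice


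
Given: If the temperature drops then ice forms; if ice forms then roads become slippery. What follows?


Hypothetical syllogism: P → Q, Q → R ⊢ P → R
Premise 1: the temperature drops → ice forms
Premise 2: ice forms → roads become slippery
Chain the implications: the middle term (ice forms) links the two.
Conclusion: If the temperature drops, then roads become slippery.

If the temperature drops, then roads become slippery.


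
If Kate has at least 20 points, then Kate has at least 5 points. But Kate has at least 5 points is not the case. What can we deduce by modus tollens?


Modus tollens: P → Q, ¬Q ⊢ ¬P
P: Kate has at least 20 points
Q: Kate has at least 5 points
We have P → Q and Q is false.
By modus tollens, P must be false.

It is not the case that Kate has at least 20 points


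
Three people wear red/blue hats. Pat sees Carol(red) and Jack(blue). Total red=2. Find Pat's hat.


Total red = 2, seen red = 1
Own red = 2 - 1 = 1
Pat's hat is red.

red


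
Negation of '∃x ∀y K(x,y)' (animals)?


Original: ∃x ∀y K(x,y)
Rule: ¬∀→∃, ¬∃→∀, negate predicate.
Negation: ∀x ∃y ¬K(x,y)

∀x ∃y ¬K(x,y)


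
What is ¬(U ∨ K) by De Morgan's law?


De Morgan's law: ¬(P ∨ Q) ≡ ¬P ∧ ¬Q
¬(U ∨ K) = ¬U ∧ ¬K

¬U ∧ ¬K


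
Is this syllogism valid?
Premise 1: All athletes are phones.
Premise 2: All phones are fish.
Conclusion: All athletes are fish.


Premise 1: All athletes are phones.
Premise 2: All phones are fish.
Conclusion: All athletes are fish.
Barbara syllogism (AAA-1): All A are B, All B are C → All A are C.
Middle term (phones) distributed in premise 2.

Valid


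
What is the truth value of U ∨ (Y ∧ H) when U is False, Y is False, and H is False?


U = False, Y = False, H = False
Step 1: Y ∧ H = False AND False = False
Step 2: U ∨ False = False OR False = False
AND evaluated first (higher precedence); then OR applied.

False


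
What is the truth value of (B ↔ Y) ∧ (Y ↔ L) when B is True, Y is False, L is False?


B = True, Y = False, L = False
Step 1: B ↔ Y is true when B and Y have the same value. Result: False
Step 2: Y ↔ L is true when Y and L have the same value. Result: True
Step 3: False ∧ True = False

False


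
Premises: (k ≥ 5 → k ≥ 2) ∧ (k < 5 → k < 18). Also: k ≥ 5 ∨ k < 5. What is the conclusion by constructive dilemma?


Constructive dilemma: (P → Q) ∧ (R → S), P ∨ R ⊢ Q ∨ S
Premise 1: k ≥ 5 → k ≥ 2
Premise 2: k < 5 → k < 18
Premise 3: k ≥ 5 ∨ k < 5
Case 1: Assuming k ≥ 5, then by Premise 1, k ≥ 2.
Case 2: Assuming k < 5, then by Premise 2, k < 18.
Since one of k ≥ 5 or k < 5 must hold, we get k ≥ 2 or k < 18.

k ≥ 2 or k < 18.


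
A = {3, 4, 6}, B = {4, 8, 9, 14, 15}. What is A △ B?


A = {3, 4, 6}
B = {4, 8, 9, 14, 15}
Operation: symmetric difference
In A only: [3, 6], in B only: [8, 9, 14, 15]

{3, 6, 8, 9, 14, 15}


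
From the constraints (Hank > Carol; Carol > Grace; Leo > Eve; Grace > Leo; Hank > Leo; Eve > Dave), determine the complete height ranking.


Constraints: Hank > Carol; Carol > Grace; Leo > Eve; Grace > Leo; Hank > Leo; Eve > Dave
Method: at each step, the next-highest is the one remaining person who never appears on the smaller side of a constraint between remaining people.
  Step 1: remaining {Eve, Leo, Grace, Dave, Hank, Carol}; on the smaller side: {Eve, Leo, Grace, Dave, Carol} → Hank is next (Hank > Carol; Hank > Leo).
  Step 2: remaining {Eve, Leo, Grace, Dave, Carol}; on the smaller side: {Eve, Leo, Grace, Dave} → Carol is next (Carol > Grace).
  Step 3: remaining {Eve, Leo, Grace, Dave}; on the smaller side: {Eve, Leo, Dave} → Grace is next (Grace > Leo).
  Step 4: remaining {Eve, Leo, Dave}; on the smaller side: {Eve, Dave} → Leo is next (Leo > Eve).
  Step 5: remaining {Eve, Dave}; on the smaller side: {Dave} → Eve is next (Eve > Dave).
  Step 6: only Dave remains → lowest.
Final ranking (highest to lowest):

Hank > Carol > Grace > Leo > Eve > Dave


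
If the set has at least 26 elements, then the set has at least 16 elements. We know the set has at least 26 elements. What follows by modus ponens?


Modus ponens: P → Q, P ⊢ Q
P: the set has at least 26 elements
Q: the set has at least 16 elements
We have P → Q and P is true.
By modus ponens, Q must be true.

The set has at least 16 elements


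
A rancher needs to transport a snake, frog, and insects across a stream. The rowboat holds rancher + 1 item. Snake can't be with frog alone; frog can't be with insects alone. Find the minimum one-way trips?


1. rancher+frog → 2. rancher ← 3. rancher+snake → 4. rancher+frog ← 5. rancher+insects → 6. rancher ← 7. rancher+frog →
Minimum trips = 7

7


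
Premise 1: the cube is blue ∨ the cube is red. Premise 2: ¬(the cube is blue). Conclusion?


Disjunctive syllogism: P ∨ Q, ¬P ⊢ Q
Disjunction: the cube is blue ∨ the cube is red
We know it is not the case that the cube is blue.
By disjunctive syllogism, the other disjunct must be true.

The cube is red


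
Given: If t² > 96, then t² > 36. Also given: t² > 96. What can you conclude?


Modus ponens: P → Q, P ⊢ Q
P: t² > 96
Q: t² > 36
We have P → Q and P is true.
By modus ponens, Q must be true.

t² > 36


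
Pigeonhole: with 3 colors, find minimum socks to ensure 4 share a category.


Pigeonhole: to guarantee k in one of n categories, need (k-1)×n + 1.
k = 4, n = 3
Minimum = (4-1) × 3 + 1 = 3 × 3 + 1

10


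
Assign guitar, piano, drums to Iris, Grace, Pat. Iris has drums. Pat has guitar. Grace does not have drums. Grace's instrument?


From clues:
  Pat → guitar
  Iris → drums
By elimination, Grace gets the remaining.

piano


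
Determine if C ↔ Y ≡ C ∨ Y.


Expression 1: C ↔ Y
Expression 2: C ∨ Y
Truth table (C Y | Expr1 Expr2):
  T T |   T     T
  T F |   F     T   ← differ
  F T |   F     T   ← differ
  F F |   T     F   ← differ
Counterexample: C=T, Y=F gives Expr1 = F but Expr2 = T, so the expressions are NOT logically equivalent.

No


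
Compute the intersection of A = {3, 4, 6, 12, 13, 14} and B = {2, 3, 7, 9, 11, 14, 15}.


A = {3, 4, 6, 12, 13, 14}
B = {2, 3, 7, 9, 11, 14, 15}
Operation: intersection
Elements in both: 3, 14

{3, 14}


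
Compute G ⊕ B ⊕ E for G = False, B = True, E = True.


G = False, B = True, E = True
Step 1: G ⊕ B = False XOR True = True
Step 2: True ⊕ E = True XOR True = False
XOR is true when an odd number of operands are true.

False


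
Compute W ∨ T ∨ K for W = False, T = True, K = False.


W = False, T = True, K = False
Step 1: W ∨ T = False OR True = True
Step 2: True ∨ K = True OR False = True
OR is true when at least one operand is true.

True


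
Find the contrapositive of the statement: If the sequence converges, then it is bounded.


Original: If the sequence converges, then it is bounded
Contrapositive: If ¬Q, then ¬P
Negate Q: not (it is bounded)
Negate P: not (the sequence converges)

If not (it is bounded), then not (the sequence converges).


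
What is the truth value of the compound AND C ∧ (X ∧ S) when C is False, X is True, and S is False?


C = False, X = True, S = False
Step 1: X ∧ S = True AND False = False
Step 2: C ∧ False = False AND False = False
AND is true only when ALL operands are true.

False


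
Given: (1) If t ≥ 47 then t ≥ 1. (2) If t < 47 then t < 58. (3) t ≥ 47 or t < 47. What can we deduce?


Constructive dilemma: (P → Q) ∧ (R → S), P ∨ R ⊢ Q ∨ S
Premise 1: t ≥ 47 → t ≥ 1
Premise 2: t < 47 → t < 58
Premise 3: t ≥ 47 ∨ t < 47
Case 1: Assuming t ≥ 47, then by Premise 1, t ≥ 1.
Case 2: Assuming t < 47, then by Premise 2, t < 58.
Since one of t ≥ 47 or t < 47 must hold, we get t ≥ 1 or t < 58.

t ≥ 1 or t < 58.


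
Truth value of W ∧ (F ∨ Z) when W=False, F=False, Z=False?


W = False, F = False, Z = False
Expression: W ∧ (F ∨ Z)
Step 1: F ∨ Z = False OR False = False
Step 2: W ∧ (False) = False AND False = False

False


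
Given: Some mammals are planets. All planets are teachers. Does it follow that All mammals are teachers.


Premise 1: Some mammals are planets.
Premise 2: All planets are teachers.
Conclusion: All mammals are teachers.
Fallacy: illicit minor. The minor term (mammals) is distributed in the conclusion ('All mammals ...') but undistributed in its premise ('Some mammals are planets' doesn't cover all mammals).
Only 'Some mammals are teachers' follows, not 'All'.

Invalid


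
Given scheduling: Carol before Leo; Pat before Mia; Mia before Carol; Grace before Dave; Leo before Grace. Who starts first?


Constraints: Carol before Leo; Pat before Mia; Mia before Carol; Grace before Dave; Leo before Grace
The first task can have nothing scheduled before it, so it must never appear on the right of a 'before'.
Tasks appearing after some 'before': Leo, Mia, Carol, Dave, Grace.
The only task not in that list is Pat → it is first.

Pat


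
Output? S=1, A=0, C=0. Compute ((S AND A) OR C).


S AND A = 1&0 = 0
0 OR 0 = 0

0


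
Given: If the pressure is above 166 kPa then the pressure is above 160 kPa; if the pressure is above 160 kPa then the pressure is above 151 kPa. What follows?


Hypothetical syllogism: P → Q, Q → R ⊢ P → R
Premise 1: the pressure is above 166 kPa → the pressure is above 160 kPa
Premise 2: the pressure is above 160 kPa → the pressure is above 151 kPa
Chain the implications: the middle term (the pressure is above 160 kPa) links the two.
Conclusion: If the pressure is above 166 kPa, then the pressure is above 151 kPa.

If the pressure is above 166 kPa, then the pressure is above 151 kPa.


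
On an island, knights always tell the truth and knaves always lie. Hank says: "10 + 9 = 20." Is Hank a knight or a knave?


Statement: "10 + 9 = 20."
Actual: 10 + 9 = 19
Claimed: 20
Statement is FALSE → Hank lies → Knave

Knave


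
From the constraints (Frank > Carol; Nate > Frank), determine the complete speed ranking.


Constraints: Frank > Carol; Nate > Frank
Method: at each step, the next-highest is the one remaining person who never appears on the smaller side of a constraint between remaining people.
  Step 1: remaining {Frank, Carol, Nate}; on the smaller side: {Frank, Carol} → Nate is next (Nate > Frank).
  Step 2: remaining {Frank, Carol}; on the smaller side: {Carol} → Frank is next (Frank > Carol).
  Step 3: only Carol remains → lowest.
Final ranking (highest to lowest):

Nate > Frank > Carol


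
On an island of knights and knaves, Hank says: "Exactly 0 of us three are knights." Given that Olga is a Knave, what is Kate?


Hank claims exactly 0 knights among Hank, Olga, Kate.
Given: Olga is a Knave.

Case 1: Hank is a Knight (tells truth)
  Then exactly 0 of the three are knights.
  Counting Hank, Olga: 1 knight(s) so far. Need -1 more → impossible.
Case 2: Hank is a Knave (lies)
  Then the count is NOT 0.
  If Kate = Knave, count = 0 = 0 → claim would be true, contradicts lie.
  If Kate = Knight, count = 1 ≠ 0 → lie confirmed ✓

Kate is a Knight.

Knight


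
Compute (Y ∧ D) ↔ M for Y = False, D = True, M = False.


Y = False, D = True, M = False
Step 1: Y ∧ D = False AND True = False
Step 2: (False) ↔ M: true when both sides have same truth value.
Result: False ↔ False = True

True


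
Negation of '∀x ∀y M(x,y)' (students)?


Original: ∀x ∀y M(x,y)
Rule: ¬∀→∃, ¬∃→∀, negate predicate.
Negation: ∃x ∃y ¬M(x,y)

∃x ∃y ¬M(x,y)


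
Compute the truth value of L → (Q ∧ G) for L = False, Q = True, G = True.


L = False, Q = True, G = True
Step 1: Q ∧ G = True AND True = True
Step 2: L → (True): false only when L=True and consequent=False.
Result: True

True


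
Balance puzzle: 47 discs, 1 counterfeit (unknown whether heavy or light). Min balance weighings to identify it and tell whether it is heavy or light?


Let n = 47. 94 possibilities (n discs × lighter/heavier); each weighing has 3 outcomes.
Bound for k weighings: say the first weighing puts j discs on each pan. If it tips, the 2j weighed discs remain suspects (each with a known direction) and k-1 weighings give 3^(k-1) outcomes; 3^(k-1) is odd, so 2j ≤ 3^(k-1) - 1. If it balances, the n - 2j unweighed discs remain with direction unknown: 2(n - 2j) ≤ 3^(k-1) - 1 by the same parity argument. Adding, n ≤ (3^(k-1) - 1) + (3^(k-1) - 1)/2 = (3^k - 3)/2, and the classical three-group strategy achieves this (3 discs in 2 weighings, 12 in 3, 39 in 4, 120 in 5).
So we need the smallest k with (3^k - 3)/2 ≥ 47.
k = 4: (3^4 - 3)/2 = 39 < 47 ✗
k = 5: (3^5 - 3)/2 = 120 ≥ 47 ✓

5


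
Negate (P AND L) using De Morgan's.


De Morgan's law: ¬(P ∧ Q) ≡ ¬P ∨ ¬Q
¬(P ∧ L) = ¬P ∨ ¬L

¬P ∨ ¬L


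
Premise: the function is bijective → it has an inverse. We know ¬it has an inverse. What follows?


Modus tollens: P → Q, ¬Q ⊢ ¬P
P: the function is bijective
Q: it has an inverse
We have P → Q and Q is false.
By modus tollens, P must be false.

It is not the case that the function is bijective


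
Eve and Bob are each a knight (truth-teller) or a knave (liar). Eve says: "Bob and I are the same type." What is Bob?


Eve says: "Bob and I are the same type."
Case 1: Eve is a Knight (truth-teller)
  Statement is true → they ARE the same → Bob is also a Knight
Case 2: Eve is a Knave (liar)
  Statement is false → they are NOT the same → Bob is a Knight
In both cases, Bob is a Knight.

Knight


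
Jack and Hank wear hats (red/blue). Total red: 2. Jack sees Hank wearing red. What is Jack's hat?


Total red = 2, Hank = red
Red accounted for: 1
Remaining for Jack: 1
Jack's hat is red.

red


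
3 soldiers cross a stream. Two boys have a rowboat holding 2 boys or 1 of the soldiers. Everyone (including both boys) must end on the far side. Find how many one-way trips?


Per crossing of one of the soldiers: boys→, one←, one of the soldiers→, one← = 4 trips
3 × 4 = 12, + 1 final boys→ = 13
Minimum trips = 13

13


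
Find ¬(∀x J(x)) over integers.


Original: ∀x J(x)
Rule: ¬∀→∃, ¬∃→∀, negate predicate.
Negation: ∃x ¬J(x)

∃x ¬J(x)


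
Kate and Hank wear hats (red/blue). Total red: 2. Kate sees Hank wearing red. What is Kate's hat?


Total red = 2, Hank = red
Red accounted for: 1
Remaining for Kate: 1
Kate's hat is red.

red


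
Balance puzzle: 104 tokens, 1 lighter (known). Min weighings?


Each weighing has 3 outcomes (left heavy / balance / right heavy), so k weighings distinguish at most 3^k cases; splitting into three near-equal groups achieves this.
Need 3^k ≥ 104: 3^4 = 81 < 104 ≤ 3^5 = 243
k = ⌈log₃(104)⌉ = 5

5


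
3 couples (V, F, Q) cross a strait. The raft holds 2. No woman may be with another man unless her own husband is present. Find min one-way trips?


Label couples V, F, Q (H = husband, W = wife).
Counting alone: 6 people, the raft carries 2 and someone must bring it back, so each round trip nets at most +1 on the far side until the last crossing → at least 9 trips. The jealousy constraint makes 9 impossible; the shortest valid schedule has 11:
1. WV+WF →  (far: WV,WF; near: HV,HF,HQ,WQ)
2. WV ←       (far: WF; near: HV,HF,HQ,WV,WQ)
3. WV+WQ →  (far: WV,WF,WQ; near: HV,HF,HQ)
4. WV ←       (far: WF,WQ; near: HV,HF,HQ,WV)
5. HF+HQ →  (far: HF,WF,HQ,WQ; near: HV,WV)
6. HF+WF ←  (far: HQ,WQ; near: HV,WV,HF,WF)
7. HV+HF →  (far: HV,HF,HQ,WQ; near: WV,WF)
8. WQ ←       (far: HV,HF,HQ; near: WV,WF,WQ)
9. WV+WF →  (far: HV,WV,HF,WF,HQ; near: WQ)
10. HQ ←      (far: HV,WV,HF,WF; near: HQ,WQ)
11. HQ+WQ → (far: all six; near: empty)
In every state each wife is either with her husband or with no other man.
Minimum trips = 11

11


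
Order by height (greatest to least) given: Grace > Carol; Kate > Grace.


Constraints: Grace > Carol; Kate > Grace
Method: at each step, the next-highest is the one remaining person who never appears on the smaller side of a constraint between remaining people.
  Step 1: remaining {Kate, Carol, Grace}; on the smaller side: {Carol, Grace} → Kate is next (Kate > Grace).
  Step 2: remaining {Carol, Grace}; on the smaller side: {Carol} → Grace is next (Grace > Carol).
  Step 3: only Carol remains → lowest.
Final ranking (highest to lowest):

Kate > Grace > Carol


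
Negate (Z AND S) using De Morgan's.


De Morgan's law: ¬(P ∧ Q) ≡ ¬P ∨ ¬Q
¬(Z ∧ S) = ¬Z ∨ ¬S

¬Z ∨ ¬S


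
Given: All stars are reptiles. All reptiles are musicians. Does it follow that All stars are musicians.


Premise 1: All stars are reptiles.
Premise 2: All reptiles are musicians.
Conclusion: All stars are musicians.
Barbara syllogism (AAA-1): All A are B, All B are C → All A are C.
Middle term (reptiles) distributed in premise 2.

Valid


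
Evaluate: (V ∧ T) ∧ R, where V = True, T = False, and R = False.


V = True, T = False, R = False
Step 1: V ∧ T = True AND False = False
Step 2: False ∧ R = False AND False = False
AND is true only when ALL operands are true.

False


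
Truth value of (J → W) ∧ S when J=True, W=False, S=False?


J = True, W = False, S = False
Expression: (J → W) ∧ S
Step 1: J → W = True → False (false only if J=True, W=False) = False
Step 2: (False) ∧ S = False AND False = False

False


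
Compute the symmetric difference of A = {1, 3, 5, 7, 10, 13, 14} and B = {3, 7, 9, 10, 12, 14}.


A = {1, 3, 5, 7, 10, 13, 14}
B = {3, 7, 9, 10, 12, 14}
Operation: symmetric difference
In A only: [1, 5, 13], in B only: [9, 12]

{1, 5, 9, 12, 13}


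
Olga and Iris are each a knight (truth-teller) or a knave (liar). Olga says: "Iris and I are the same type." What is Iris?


Olga says: "Iris and I are the same type."
Case 1: Olga is a Knight (truth-teller)
  Statement is true → they ARE the same → Iris is also a Knight
Case 2: Olga is a Knave (liar)
  Statement is false → they are NOT the same → Iris is a Knight
In both cases, Iris is a Knight.

Knight


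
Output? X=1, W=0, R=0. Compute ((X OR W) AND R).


X OR W = 1|0 = 1
1 AND 0 = 0

0


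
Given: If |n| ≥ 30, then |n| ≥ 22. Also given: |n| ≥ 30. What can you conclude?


Modus ponens: P → Q, P ⊢ Q
P: |n| ≥ 30
Q: |n| ≥ 22
We have P → Q and P is true.
By modus ponens, Q must be true.

|n| ≥ 22


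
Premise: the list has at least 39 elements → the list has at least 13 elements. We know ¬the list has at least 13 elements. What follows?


Modus tollens: P → Q, ¬Q ⊢ ¬P
P: the list has at least 39 elements
Q: the list has at least 13 elements
We have P → Q and Q is false.
By modus tollens, P must be false.

It is not the case that the list has at least 39 elements


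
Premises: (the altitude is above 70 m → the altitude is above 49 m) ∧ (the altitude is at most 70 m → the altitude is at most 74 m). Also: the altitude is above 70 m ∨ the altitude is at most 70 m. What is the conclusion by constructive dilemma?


Constructive dilemma: (P → Q) ∧ (R → S), P ∨ R ⊢ Q ∨ S
Premise 1: the altitude is above 70 m → the altitude is above 49 m
Premise 2: the altitude is at most 70 m → the altitude is at most 74 m
Premise 3: the altitude is above 70 m ∨ the altitude is at most 70 m
Case 1: Assuming the altitude is above 70 m, then by Premise 1, the altitude is above 49 m.
Case 2: Assuming the altitude is at most 70 m, then by Premise 2, the altitude is at most 74 m.
Since one of the altitude is above 70 m or the altitude is at most 70 m must hold, we get the altitude is above 49 m or the altitude is at most 74 m.

The altitude is above 49 m or the altitude is at most 74 m.


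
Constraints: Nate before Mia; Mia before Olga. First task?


Constraints: Nate before Mia; Mia before Olga
The first task can have nothing scheduled before it, so it must never appear on the right of a 'before'.
Tasks appearing after some 'before': Mia, Olga.
The only task not in that list is Nate → it is first.

Nate


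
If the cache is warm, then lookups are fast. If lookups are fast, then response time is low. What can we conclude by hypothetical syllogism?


Hypothetical syllogism: P → Q, Q → R ⊢ P → R
Premise 1: the cache is warm → lookups are fast
Premise 2: lookups are fast → response time is low
Chain the implications: the middle term (lookups are fast) links the two.
Conclusion: If the cache is warm, then response time is low.

If the cache is warm, then response time is low.


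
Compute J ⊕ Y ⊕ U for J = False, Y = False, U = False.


J = False, Y = False, U = False
Step 1: J ⊕ Y = False XOR False = False
Step 2: False ⊕ U = False XOR False = False
XOR is true when an odd number of operands are true.

False


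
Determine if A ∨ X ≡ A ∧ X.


Expression 1: A ∨ X
Expression 2: A ∧ X
Truth table (A X | Expr1 Expr2):
  T T |   T     T
  T F |   T     F   ← differ
  F T |   T     F   ← differ
  F F |   F     F
Counterexample: A=T, X=F gives Expr1 = T but Expr2 = F, so the expressions are NOT logically equivalent.

No


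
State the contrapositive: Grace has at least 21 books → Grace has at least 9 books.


Original: If Grace has at least 21 books, then Grace has at least 9 books
Contrapositive: If ¬Q, then ¬P
Negate Q: not (Grace has at least 9 books)
Negate P: not (Grace has at least 21 books)

If not (Grace has at least 9 books), then not (Grace has at least 21 books).


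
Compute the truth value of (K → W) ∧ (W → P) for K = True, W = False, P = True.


K = True, W = False, P = True
Step 1: K → W is false only when K=True and W=False. Result: False
Step 2: W → P is false only when W=True and P=False. Result: True
Step 3: False ∧ True = False

False


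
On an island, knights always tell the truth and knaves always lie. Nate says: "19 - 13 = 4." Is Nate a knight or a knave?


Statement: "19 - 13 = 4."
Actual: 19 - 13 = 6
Claimed: 4
Statement is FALSE → Nate lies → Knave

Knave


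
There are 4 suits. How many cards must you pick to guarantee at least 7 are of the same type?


Pigeonhole: to guarantee k in one of n categories, need (k-1)×n + 1.
k = 7, n = 4
Minimum = (7-1) × 4 + 1 = 6 × 4 + 1

25


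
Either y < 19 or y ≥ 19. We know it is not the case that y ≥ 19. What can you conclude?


Disjunctive syllogism: P ∨ Q, ¬P ⊢ Q
Disjunction: y < 19 ∨ y ≥ 19
We know it is not the case that y ≥ 19.
By disjunctive syllogism, the other disjunct must be true.

y < 19


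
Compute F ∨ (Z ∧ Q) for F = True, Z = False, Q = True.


F = True, Z = False, Q = True
Step 1: Z ∧ Q = False AND True = False
Step 2: F ∨ False = True OR False = True
AND evaluated first (higher precedence); then OR applied.

True


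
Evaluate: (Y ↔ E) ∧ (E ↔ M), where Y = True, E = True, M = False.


Y = True, E = True, M = False
Step 1: Y ↔ E is true when Y and E have the same value. Result: True
Step 2: E ↔ M is true when E and M have the same value. Result: False
Step 3: True ∧ False = False

False


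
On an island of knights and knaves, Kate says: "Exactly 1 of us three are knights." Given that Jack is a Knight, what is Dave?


Kate claims exactly 1 knights among Kate, Jack, Dave.
Given: Jack is a Knight.

Case 1: Kate is a Knight (tells truth)
  Then exactly 1 of the three are knights.
  Counting Kate, Jack: 2 knight(s) so far. Need -1 more → impossible.
Case 2: Kate is a Knave (lies)
  Then the count is NOT 1.
  If Dave = Knave, count = 1 = 1 → claim would be true, contradicts lie.
  If Dave = Knight, count = 2 ≠ 1 → lie confirmed ✓

Dave is a Knight.

Knight


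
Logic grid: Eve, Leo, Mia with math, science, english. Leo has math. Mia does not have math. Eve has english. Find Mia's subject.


From clues:
  Leo → math
  Eve → english
By elimination, Mia gets the remaining.

science


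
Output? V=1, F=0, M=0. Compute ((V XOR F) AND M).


V XOR F = 1^0 = 1
1 AND 0 = 0

0


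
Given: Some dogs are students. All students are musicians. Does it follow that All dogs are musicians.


Premise 1: Some dogs are students.
Premise 2: All students are musicians.
Conclusion: All dogs are musicians.
Fallacy: illicit minor. The minor term (dogs) is distributed in the conclusion ('All dogs ...') but undistributed in its premise ('Some dogs are students' doesn't cover all dogs).
Only 'Some dogs are musicians' follows, not 'All'.

Invalid


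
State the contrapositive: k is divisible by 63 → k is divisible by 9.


Original: If k is divisible by 63, then k is divisible by 9
Contrapositive: If ¬Q, then ¬P
Negate Q: not (k is divisible by 9)
Negate P: not (k is divisible by 63)

If not (k is divisible by 9), then not (k is divisible by 63).


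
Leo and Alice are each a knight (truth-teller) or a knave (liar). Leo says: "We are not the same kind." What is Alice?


Leo says: "We are not the same kind."
Case 1: Leo is a Knight (truth-teller)
  Statement is true → they ARE different → Alice is a Knave
Case 2: Leo is a Knave (liar)
  Statement is false → they are NOT different → Alice is a Knave
In both cases, Alice is a Knave.

Knave


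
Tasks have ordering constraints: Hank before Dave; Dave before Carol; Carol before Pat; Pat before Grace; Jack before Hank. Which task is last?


Constraints: Hank before Dave; Dave before Carol; Carol before Pat; Pat before Grace; Jack before Hank
The last task can have nothing scheduled after it, so it must never appear on the left of a 'before'.
Tasks appearing before some other task: Hank, Dave, Carol, Pat, Jack.
The only task not in that list is Grace → it is last.

Grace


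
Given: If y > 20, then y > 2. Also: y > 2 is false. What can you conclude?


Modus tollens: P → Q, ¬Q ⊢ ¬P
P: y > 20
Q: y > 2
We have P → Q and Q is false.
By modus tollens, P must be false.

It is not the case that y > 20


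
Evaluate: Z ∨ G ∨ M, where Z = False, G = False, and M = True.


Z = False, G = False, M = True
Step 1: Z ∨ G = False OR False = False
Step 2: False ∨ M = False OR True = True
OR is true when at least one operand is true.

True


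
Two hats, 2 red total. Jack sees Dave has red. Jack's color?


Total red = 2, Dave = red
Red accounted for: 1
Remaining for Jack: 1
Jack's hat is red.

red


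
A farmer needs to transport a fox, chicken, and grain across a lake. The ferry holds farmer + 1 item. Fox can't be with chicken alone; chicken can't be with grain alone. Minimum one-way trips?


1. farmer+chicken → 2. farmer ← 3. farmer+fox → 4. farmer+chicken ← 5. farmer+grain → 6. farmer ← 7. farmer+chicken →
Minimum trips = 7

7


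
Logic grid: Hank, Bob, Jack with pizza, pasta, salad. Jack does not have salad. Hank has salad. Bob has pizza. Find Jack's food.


From clues:
  Hank → salad
  Bob → pizza
By elimination, Jack gets the remaining.

pasta


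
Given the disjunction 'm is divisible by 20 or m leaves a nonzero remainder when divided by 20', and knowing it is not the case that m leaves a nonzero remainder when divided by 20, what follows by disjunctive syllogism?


Disjunctive syllogism: P ∨ Q, ¬P ⊢ Q
Disjunction: m is divisible by 20 ∨ m leaves a nonzero remainder when divided by 20
We know it is not the case that m leaves a nonzero remainder when divided by 20.
By disjunctive syllogism, the other disjunct must be true.

m is divisible by 20


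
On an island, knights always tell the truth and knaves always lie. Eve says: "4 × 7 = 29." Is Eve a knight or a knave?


Statement: "4 × 7 = 29."
Actual: 4 × 7 = 28
Claimed: 29
Statement is FALSE → Eve lies → Knave

Knave


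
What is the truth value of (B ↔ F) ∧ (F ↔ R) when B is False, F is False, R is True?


B = False, F = False, R = True
Step 1: B ↔ F is true when B and F have the same value. Result: True
Step 2: F ↔ R is true when F and R have the same value. Result: False
Step 3: True ∧ False = False

False


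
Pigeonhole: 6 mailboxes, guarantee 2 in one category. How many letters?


Pigeonhole: to guarantee k in one of n categories, need (k-1)×n + 1.
k = 2, n = 6
Minimum = (2-1) × 6 + 1 = 1 × 6 + 1

7


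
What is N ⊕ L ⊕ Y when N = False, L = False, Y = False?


N = False, L = False, Y = False
Step 1: N ⊕ L = False XOR False = False
Step 2: False ⊕ Y = False XOR False = False
XOR is true when an odd number of operands are true.

False


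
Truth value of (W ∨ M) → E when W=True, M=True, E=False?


W = True, M = True, E = False
Expression: (W ∨ M) → E
Step 1: W ∨ M = True OR True = True
Step 2: (True) → E = True → False (false only if antecedent True and consequent False) = False

False


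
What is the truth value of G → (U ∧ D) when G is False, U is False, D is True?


G = False, U = False, D = True
Step 1: U ∧ D = False AND True = False
Step 2: G → (False): false only when G=True and consequent=False.
Result: True

True


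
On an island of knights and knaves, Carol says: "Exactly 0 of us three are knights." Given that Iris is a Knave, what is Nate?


Carol claims exactly 0 knights among Carol, Iris, Nate.
Given: Iris is a Knave.

Case 1: Carol is a Knight (tells truth)
  Then exactly 0 of the three are knights.
  Counting Carol, Iris: 1 knight(s) so far. Need -1 more → impossible.
Case 2: Carol is a Knave (lies)
  Then the count is NOT 0.
  If Nate = Knave, count = 0 = 0 → claim would be true, contradicts lie.
  If Nate = Knight, count = 1 ≠ 0 → lie confirmed ✓

Nate is a Knight.

Knight


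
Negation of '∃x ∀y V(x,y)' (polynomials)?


Original: ∃x ∀y V(x,y)
Rule: ¬∀→∃, ¬∃→∀, negate predicate.
Negation: ∀x ∃y ¬V(x,y)

∀x ∃y ¬V(x,y)


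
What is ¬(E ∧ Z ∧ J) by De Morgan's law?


De Morgan's law: ¬(P ∧ Q ∧ R) ≡ ¬P ∨ ¬Q ∨ ¬R
¬(E ∧ Z ∧ J) = ¬E ∨ ¬Z ∨ ¬J

¬E ∨ ¬Z ∨ ¬J


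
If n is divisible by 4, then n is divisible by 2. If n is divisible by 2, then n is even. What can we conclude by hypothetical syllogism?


Hypothetical syllogism: P → Q, Q → R ⊢ P → R
Premise 1: n is divisible by 4 → n is divisible by 2
Premise 2: n is divisible by 2 → n is even
Chain the implications: the middle term (n is divisible by 2) links the two.
Conclusion: If n is divisible by 4, then n is even.

If n is divisible by 4, then n is even.


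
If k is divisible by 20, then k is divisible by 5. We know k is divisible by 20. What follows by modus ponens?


Modus ponens: P → Q, P ⊢ Q
P: k is divisible by 20
Q: k is divisible by 5
We have P → Q and P is true.
By modus ponens, Q must be true.

k is divisible by 5


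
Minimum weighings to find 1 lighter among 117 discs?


Each weighing has 3 outcomes (left heavy / balance / right heavy), so k weighings distinguish at most 3^k cases; splitting into three near-equal groups achieves this.
Need 3^k ≥ 117: 3^4 = 81 < 117 ≤ 3^5 = 243
k = ⌈log₃(117)⌉ = 5

5


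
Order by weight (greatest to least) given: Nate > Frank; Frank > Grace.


Constraints: Nate > Frank; Frank > Grace
Method: at each step, the next-highest is the one remaining person who never appears on the smaller side of a constraint between remaining people.
  Step 1: remaining {Nate, Frank, Grace}; on the smaller side: {Frank, Grace} → Nate is next (Nate > Frank).
  Step 2: remaining {Frank, Grace}; on the smaller side: {Grace} → Frank is next (Frank > Grace).
  Step 3: only Grace remains → lowest.
Final ranking (highest to lowest):

Nate > Frank > Grace


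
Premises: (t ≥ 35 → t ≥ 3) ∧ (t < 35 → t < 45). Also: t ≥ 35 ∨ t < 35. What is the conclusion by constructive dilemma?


Constructive dilemma: (P → Q) ∧ (R → S), P ∨ R ⊢ Q ∨ S
Premise 1: t ≥ 35 → t ≥ 3
Premise 2: t < 35 → t < 45
Premise 3: t ≥ 35 ∨ t < 35
Case 1: Assuming t ≥ 35, then by Premise 1, t ≥ 3.
Case 2: Assuming t < 35, then by Premise 2, t < 45.
Since one of t ≥ 35 or t < 35 must hold, we get t ≥ 3 or t < 45.

t ≥ 3 or t < 45.


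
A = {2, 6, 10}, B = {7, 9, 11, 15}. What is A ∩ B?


A = {2, 6, 10}
B = {7, 9, 11, 15}
Operation: intersection
Elements in both: none

∅


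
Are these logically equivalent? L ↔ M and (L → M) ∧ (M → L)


Expression 1: L ↔ M
Expression 2: (L → M) ∧ (M → L)
Truth table (L M | Expr1 Expr2):
  T T |   T     T
  T F |   F     F
  F T |   F     F
  F F |   T     T
All 4 rows agree, so the expressions are logically equivalent.

Yes


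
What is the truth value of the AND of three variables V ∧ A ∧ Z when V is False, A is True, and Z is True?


V = False, A = True, Z = True
Step 1: V ∧ A = False AND True = False
Step 2: (False) ∧ Z = (False) AND True = False
AND is true only when ALL operands are true.

False


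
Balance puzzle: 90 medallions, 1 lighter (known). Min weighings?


Each weighing has 3 outcomes (left heavy / balance / right heavy), so k weighings distinguish at most 3^k cases; splitting into three near-equal groups achieves this.
Need 3^k ≥ 90: 3^4 = 81 < 90 ≤ 3^5 = 243
k = ⌈log₃(90)⌉ = 5

5


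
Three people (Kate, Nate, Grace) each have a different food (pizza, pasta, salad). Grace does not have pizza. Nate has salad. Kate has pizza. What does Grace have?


From clues:
  Nate → salad
  Kate → pizza
By elimination, Grace gets the remaining.

pasta


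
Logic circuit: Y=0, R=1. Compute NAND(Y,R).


Y AND R = 0
NOT(0) = 1

1


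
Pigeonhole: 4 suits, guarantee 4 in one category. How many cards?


Pigeonhole: to guarantee k in one of n categories, need (k-1)×n + 1.
k = 4, n = 4
Minimum = (4-1) × 4 + 1 = 3 × 4 + 1

13


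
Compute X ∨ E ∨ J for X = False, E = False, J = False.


X = False, E = False, J = False
Step 1: X ∨ E = False OR False = False
Step 2: False ∨ J = False OR False = False
OR is true when at least one operand is true.

False


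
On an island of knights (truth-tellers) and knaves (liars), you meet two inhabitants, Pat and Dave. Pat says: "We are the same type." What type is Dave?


Pat says: "We are the same type."
Case 1: Pat is a Knight (truth-teller)
  Statement is true → they ARE the same → Dave is also a Knight
Case 2: Pat is a Knave (liar)
  Statement is false → they are NOT the same → Dave is a Knight
In both cases, Dave is a Knight.

Knight


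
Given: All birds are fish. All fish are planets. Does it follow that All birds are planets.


Premise 1: All birds are fish.
Premise 2: All fish are planets.
Conclusion: All birds are planets.
Barbara syllogism (AAA-1): All A are B, All B are C → All A are C.
Middle term (fish) distributed in premise 2.

Valid


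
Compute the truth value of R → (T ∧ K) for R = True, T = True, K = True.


R = True, T = True, K = True
Step 1: T ∧ K = True AND True = True
Step 2: R → (True): false only when R=True and consequent=False.
Result: True

True


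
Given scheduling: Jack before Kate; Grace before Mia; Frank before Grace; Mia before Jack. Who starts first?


Constraints: Jack before Kate; Grace before Mia; Frank before Grace; Mia before Jack
The first task can have nothing scheduled before it, so it must never appear on the right of a 'before'.
Tasks appearing after some 'before': Kate, Mia, Grace, Jack.
The only task not in that list is Frank → it is first.

Frank
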